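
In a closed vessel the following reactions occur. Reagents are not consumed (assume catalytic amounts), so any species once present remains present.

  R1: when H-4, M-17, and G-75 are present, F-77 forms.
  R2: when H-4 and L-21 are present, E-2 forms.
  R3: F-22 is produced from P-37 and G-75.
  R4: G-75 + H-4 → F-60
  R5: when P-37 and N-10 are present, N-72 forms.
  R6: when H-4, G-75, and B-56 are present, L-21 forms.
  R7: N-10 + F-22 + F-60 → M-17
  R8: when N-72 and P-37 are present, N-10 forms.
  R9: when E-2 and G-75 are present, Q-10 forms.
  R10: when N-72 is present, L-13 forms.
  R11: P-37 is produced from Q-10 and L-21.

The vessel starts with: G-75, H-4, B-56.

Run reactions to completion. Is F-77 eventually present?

F-77 would need H-4, M-17, and G-75 (R1), but M-17 never forms.

No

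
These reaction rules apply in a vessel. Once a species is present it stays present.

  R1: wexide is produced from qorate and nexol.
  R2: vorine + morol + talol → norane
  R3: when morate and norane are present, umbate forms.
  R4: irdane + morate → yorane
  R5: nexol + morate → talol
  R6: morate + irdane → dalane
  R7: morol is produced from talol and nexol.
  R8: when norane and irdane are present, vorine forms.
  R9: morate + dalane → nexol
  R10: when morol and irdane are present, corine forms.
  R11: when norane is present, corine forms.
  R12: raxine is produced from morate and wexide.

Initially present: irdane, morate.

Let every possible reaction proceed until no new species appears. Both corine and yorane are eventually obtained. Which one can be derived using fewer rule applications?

yorane

yorane: irdane and morate present → yorane forms (R4). [1 rule application]
corine: morate and irdane present → dalane forms (R6). morate and dalane present → nexol forms (R9). nexol and morate present → talol forms (R5). talol and nexol present → morol forms (R7). morol and irdane present → corine forms (R10). [5 rule applications]
yorane needs fewer.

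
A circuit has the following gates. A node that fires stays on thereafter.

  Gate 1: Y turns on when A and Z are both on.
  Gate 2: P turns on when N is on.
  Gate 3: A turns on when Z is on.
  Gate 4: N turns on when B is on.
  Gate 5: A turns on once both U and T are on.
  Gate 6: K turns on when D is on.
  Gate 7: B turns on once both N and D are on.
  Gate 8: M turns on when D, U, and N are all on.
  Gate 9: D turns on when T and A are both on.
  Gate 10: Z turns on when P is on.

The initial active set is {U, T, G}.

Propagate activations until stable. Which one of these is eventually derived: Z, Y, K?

K

U and T are on, so A turns on (Gate 5).
Gate 9: T and A on → D on.
D is on, so K turns on (Gate 6).
Z would need P (Gate 10), but P never turns on. Y would need A and Z (Gate 1), but Z never turns on.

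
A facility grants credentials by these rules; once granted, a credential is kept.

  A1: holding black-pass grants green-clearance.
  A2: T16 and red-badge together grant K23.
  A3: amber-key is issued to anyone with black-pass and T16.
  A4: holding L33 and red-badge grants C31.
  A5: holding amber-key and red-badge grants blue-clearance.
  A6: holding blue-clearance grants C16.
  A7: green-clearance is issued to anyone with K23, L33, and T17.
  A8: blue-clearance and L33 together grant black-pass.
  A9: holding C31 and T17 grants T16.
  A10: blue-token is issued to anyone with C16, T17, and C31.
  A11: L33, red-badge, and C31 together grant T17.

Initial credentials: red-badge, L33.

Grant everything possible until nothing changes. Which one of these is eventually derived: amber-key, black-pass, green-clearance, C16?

Holding L33 and red-badge grants C31 (A4).
Holding L33, red-badge, and C31 grants T17 (A11).
Holding C31 and T17 grants T16 (A9).
Holding T16 and red-badge grants K23 (A2).
Holding K23, L33, and T17 grants green-clearance (A7).
amber-key would need black-pass and T16 (A3), but black-pass is never granted. C16 would need blue-clearance (A6), but blue-clearance is never granted. black-pass would need blue-clearance and L33 (A8), but blue-clearance is never granted.

green-clearance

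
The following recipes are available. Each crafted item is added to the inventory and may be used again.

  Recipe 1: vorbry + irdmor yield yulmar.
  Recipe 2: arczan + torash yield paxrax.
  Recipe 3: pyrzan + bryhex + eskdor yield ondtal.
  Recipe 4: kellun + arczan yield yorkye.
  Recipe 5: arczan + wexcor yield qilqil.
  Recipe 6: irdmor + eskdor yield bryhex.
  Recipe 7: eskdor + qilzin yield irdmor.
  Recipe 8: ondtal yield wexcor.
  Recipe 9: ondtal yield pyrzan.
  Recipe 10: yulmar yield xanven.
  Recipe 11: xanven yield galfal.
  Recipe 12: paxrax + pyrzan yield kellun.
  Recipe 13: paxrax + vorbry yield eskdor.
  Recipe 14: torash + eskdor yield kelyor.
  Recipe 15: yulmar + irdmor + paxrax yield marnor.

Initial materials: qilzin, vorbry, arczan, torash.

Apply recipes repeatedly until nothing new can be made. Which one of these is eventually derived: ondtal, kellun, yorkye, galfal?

galfal

arczan + torash → paxrax (Recipe 2).
paxrax + vorbry → eskdor (Recipe 13).
Using Recipe 7, eskdor and qilzin make irdmor.
Using Recipe 1, vorbry and irdmor make yulmar.
Using Recipe 10, yulmar makes xanven.
Using Recipe 11, xanven makes galfal.
yorkye would need kellun and arczan (Recipe 4), but kellun is never obtained. ondtal would need pyrzan, bryhex, and eskdor (Recipe 3), but pyrzan is never obtained. kellun would need paxrax and pyrzan (Recipe 12), but pyrzan is never obtained.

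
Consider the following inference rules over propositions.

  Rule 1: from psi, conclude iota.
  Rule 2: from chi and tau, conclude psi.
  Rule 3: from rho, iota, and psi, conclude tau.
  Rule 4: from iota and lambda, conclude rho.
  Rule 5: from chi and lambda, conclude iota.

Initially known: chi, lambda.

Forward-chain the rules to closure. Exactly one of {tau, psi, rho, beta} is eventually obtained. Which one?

chi and lambda hold, so iota follows (Rule 5).
iota and lambda hold, so rho follows (Rule 4).
tau would need rho, iota, and psi (Rule 3), but psi is never established. psi would need chi and tau (Rule 2), but tau is never established. No rule produces beta, and it is not given.

rho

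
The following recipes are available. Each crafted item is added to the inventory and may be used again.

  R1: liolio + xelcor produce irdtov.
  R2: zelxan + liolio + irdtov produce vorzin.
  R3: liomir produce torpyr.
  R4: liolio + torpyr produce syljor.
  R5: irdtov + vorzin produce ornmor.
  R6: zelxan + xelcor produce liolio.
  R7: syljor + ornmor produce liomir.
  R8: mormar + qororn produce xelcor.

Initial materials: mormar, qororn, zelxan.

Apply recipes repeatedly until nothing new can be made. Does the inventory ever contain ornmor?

Using R8, mormar and qororn make xelcor.
zelxan + xelcor → liolio (R6).
Using R1, liolio and xelcor make irdtov.
zelxan + liolio + irdtov → vorzin (R2).
Using R5, irdtov and vorzin make ornmor.

Yes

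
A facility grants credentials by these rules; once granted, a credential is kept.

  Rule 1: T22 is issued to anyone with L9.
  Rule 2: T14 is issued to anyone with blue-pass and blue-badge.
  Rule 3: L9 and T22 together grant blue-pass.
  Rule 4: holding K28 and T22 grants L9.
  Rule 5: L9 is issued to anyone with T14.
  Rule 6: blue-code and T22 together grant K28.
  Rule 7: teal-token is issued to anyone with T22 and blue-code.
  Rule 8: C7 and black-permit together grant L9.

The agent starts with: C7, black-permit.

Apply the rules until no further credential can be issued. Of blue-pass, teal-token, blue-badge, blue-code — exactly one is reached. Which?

blue-pass

Holding C7 and black-permit grants L9 (Rule 8).
Holding L9 grants T22 (Rule 1).
Holding L9 and T22 grants blue-pass (Rule 3).
No rule produces blue-badge, and it is not given. No rule produces blue-code, and it is not given. teal-token would need T22 and blue-code (Rule 7), but blue-code is never granted.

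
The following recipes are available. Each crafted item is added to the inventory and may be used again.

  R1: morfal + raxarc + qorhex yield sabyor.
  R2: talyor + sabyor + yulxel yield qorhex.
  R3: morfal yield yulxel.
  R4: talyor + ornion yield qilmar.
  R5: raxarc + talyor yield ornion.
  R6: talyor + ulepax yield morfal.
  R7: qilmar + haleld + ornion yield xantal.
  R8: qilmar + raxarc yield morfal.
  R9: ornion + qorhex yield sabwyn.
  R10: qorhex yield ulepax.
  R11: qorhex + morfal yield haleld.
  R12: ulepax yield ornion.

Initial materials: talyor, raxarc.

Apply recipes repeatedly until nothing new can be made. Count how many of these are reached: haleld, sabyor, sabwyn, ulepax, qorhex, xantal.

0

haleld would need qorhex and morfal (R11), but qorhex is never obtained.
sabyor would need morfal, raxarc, and qorhex (R1), but qorhex is never obtained.
sabwyn would need ornion and qorhex (R9), but qorhex is never obtained.
ulepax would need qorhex (R10), but qorhex is never obtained.
qorhex would need talyor, sabyor, and yulxel (R2), but sabyor is never obtained.
xantal would need qilmar, haleld, and ornion (R7), but haleld is never obtained.
None of the 6 are reached.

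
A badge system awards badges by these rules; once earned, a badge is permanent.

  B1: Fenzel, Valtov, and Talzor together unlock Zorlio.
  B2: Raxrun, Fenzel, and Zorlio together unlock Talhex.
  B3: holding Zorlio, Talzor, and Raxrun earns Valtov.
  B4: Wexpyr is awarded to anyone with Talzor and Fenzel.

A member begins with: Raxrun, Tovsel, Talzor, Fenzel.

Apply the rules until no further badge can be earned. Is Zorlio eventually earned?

No

Zorlio would need Fenzel, Valtov, and Talzor (B1), but Valtov is never earned.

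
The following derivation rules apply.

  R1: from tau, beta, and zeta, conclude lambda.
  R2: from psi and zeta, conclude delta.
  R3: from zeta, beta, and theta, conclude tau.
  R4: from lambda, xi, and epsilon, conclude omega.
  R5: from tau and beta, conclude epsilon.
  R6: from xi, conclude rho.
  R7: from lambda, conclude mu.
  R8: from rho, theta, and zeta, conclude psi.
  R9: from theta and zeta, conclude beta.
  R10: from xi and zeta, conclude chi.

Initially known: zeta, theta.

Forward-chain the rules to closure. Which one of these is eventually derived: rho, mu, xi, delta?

From theta and zeta, R9 gives beta.
zeta, beta, and theta hold, so tau follows (R3).
tau, beta, and zeta hold, so lambda follows (R1).
From lambda, R7 gives mu.
rho would need xi (R6), but xi is never established. No rule produces xi, and it is not given. delta would need psi and zeta (R2), but psi is never established.

mu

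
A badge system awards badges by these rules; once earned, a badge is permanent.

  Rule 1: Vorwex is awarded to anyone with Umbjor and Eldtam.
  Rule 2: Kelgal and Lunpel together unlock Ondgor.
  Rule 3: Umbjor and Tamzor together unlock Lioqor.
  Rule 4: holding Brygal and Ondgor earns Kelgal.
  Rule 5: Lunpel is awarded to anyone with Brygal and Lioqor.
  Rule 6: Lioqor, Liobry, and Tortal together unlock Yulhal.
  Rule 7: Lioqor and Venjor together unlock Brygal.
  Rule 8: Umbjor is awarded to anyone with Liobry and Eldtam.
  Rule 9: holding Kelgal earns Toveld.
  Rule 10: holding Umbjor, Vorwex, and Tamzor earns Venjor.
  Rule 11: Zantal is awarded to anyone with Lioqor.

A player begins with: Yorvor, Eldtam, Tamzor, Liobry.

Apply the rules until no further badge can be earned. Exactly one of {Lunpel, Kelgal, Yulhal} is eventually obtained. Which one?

With Liobry and Eldtam, Umbjor is earned (Rule 8).
With Umbjor and Eldtam, Vorwex is earned (Rule 1).
With Umbjor and Tamzor, Lioqor is earned (Rule 3).
With Umbjor, Vorwex, and Tamzor, Venjor is earned (Rule 10).
With Lioqor and Venjor, Brygal is earned (Rule 7).
With Brygal and Lioqor, Lunpel is earned (Rule 5).
Kelgal would need Brygal and Ondgor (Rule 4), but Ondgor is never earned. Yulhal would need Lioqor, Liobry, and Tortal (Rule 6), but Tortal is never earned.

Lunpel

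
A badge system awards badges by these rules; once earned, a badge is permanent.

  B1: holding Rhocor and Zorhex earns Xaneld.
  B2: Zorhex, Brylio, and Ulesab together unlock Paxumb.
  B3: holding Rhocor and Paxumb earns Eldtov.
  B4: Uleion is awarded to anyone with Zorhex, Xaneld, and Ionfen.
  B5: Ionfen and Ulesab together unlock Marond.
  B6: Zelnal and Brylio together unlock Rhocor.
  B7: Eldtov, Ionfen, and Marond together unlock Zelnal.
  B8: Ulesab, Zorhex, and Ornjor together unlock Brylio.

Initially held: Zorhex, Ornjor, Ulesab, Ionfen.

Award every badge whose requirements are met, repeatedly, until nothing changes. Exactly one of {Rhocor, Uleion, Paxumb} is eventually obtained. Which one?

Paxumb

With Ulesab, Zorhex, and Ornjor, Brylio is earned (B8).
With Zorhex, Brylio, and Ulesab, Paxumb is earned (B2).
Uleion would need Zorhex, Xaneld, and Ionfen (B4), but Xaneld is never earned. Rhocor would need Zelnal and Brylio (B6), but Zelnal is never earned.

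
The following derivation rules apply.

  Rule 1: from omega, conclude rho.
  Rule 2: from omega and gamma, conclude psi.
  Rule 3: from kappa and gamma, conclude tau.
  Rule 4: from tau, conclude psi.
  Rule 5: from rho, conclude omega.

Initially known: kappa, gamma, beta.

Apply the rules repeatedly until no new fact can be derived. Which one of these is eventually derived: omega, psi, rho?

From kappa and gamma, Rule 3 gives tau.
From tau, Rule 4 gives psi.
rho would need omega (Rule 1), but omega is never established. omega would need rho (Rule 5), but rho is never established.

psi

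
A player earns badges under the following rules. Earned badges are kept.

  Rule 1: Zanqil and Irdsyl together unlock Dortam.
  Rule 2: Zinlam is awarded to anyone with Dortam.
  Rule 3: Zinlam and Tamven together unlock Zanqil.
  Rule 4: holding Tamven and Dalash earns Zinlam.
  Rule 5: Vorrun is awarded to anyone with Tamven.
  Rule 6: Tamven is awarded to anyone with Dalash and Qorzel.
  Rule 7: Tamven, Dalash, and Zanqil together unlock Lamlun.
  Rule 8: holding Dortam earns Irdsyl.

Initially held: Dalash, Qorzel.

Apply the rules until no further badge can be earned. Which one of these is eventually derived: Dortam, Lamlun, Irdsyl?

With Dalash and Qorzel, Tamven is earned (Rule 6).
With Tamven and Dalash, Zinlam is earned (Rule 4).
With Zinlam and Tamven, Zanqil is earned (Rule 3).
With Tamven, Dalash, and Zanqil, Lamlun is earned (Rule 7).
Irdsyl would need Dortam (Rule 8), but Dortam is never earned. Dortam would need Zanqil and Irdsyl (Rule 1), but Irdsyl is never earned.

Lamlun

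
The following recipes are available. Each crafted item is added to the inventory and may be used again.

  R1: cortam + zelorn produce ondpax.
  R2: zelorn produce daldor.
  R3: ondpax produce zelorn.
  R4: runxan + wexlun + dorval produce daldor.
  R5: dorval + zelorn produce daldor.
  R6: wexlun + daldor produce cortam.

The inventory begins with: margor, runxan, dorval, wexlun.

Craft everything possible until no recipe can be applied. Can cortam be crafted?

Using R4, runxan, wexlun, and dorval make daldor.
Using R6, wexlun and daldor make cortam.

Yes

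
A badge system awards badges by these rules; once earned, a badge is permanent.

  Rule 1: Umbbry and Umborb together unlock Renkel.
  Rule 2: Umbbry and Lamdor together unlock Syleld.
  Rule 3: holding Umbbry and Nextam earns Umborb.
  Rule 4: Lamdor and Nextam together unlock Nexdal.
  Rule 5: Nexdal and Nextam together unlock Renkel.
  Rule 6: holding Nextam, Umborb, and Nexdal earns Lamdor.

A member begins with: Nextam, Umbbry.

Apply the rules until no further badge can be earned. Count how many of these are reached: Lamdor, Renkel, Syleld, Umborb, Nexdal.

2

With Umbbry and Nextam, Umborb is earned (Rule 3).
With Umbbry and Umborb, Renkel is earned (Rule 1).
Lamdor would need Nextam, Umborb, and Nexdal (Rule 6), but Nexdal is never earned.
Renkel: reached.
Syleld would need Umbbry and Lamdor (Rule 2), but Lamdor is never earned.
Umborb: reached.
Nexdal would need Lamdor and Nextam (Rule 4), but Lamdor is never earned.
Reached: Renkel and Umborb — 2 of the 5.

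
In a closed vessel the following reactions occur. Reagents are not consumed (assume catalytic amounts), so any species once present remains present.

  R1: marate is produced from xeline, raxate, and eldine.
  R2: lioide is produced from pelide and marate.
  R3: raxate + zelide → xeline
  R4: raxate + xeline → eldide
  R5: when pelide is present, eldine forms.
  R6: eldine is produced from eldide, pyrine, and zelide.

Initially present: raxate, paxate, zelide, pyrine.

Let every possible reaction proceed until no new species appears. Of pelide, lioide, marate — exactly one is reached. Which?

marate

raxate and zelide present → xeline forms (R3).
raxate and xeline present → eldide forms (R4).
eldide, pyrine, and zelide present → eldine forms (R6).
xeline, raxate, and eldine present → marate forms (R1).
lioide would need pelide and marate (R2), but pelide never forms. No rule produces pelide, and it is not given.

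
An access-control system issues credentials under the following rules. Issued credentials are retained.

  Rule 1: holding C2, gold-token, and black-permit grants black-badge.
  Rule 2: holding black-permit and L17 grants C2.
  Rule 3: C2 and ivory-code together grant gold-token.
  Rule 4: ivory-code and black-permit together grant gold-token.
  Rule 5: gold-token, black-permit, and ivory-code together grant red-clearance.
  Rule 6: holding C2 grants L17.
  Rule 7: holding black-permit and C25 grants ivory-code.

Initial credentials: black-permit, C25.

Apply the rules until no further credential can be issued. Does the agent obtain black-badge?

No

black-badge would need C2, gold-token, and black-permit (Rule 1), but C2 is never granted.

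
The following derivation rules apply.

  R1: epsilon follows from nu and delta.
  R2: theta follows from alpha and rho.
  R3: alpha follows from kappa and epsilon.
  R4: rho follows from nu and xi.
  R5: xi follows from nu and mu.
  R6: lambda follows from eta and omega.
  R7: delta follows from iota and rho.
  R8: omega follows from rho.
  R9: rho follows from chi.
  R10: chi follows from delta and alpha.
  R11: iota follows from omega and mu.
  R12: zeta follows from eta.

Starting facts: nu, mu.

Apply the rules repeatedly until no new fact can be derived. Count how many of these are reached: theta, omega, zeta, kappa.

1

From nu and mu, R5 gives xi.
nu and xi hold, so rho follows (R4).
From rho, R8 gives omega.
theta would need alpha and rho (R2), but alpha is never established.
omega: reached.
zeta would need eta (R12), but eta is never established.
No rule produces kappa, and it is not given.
Reached: omega — 1 of the 4.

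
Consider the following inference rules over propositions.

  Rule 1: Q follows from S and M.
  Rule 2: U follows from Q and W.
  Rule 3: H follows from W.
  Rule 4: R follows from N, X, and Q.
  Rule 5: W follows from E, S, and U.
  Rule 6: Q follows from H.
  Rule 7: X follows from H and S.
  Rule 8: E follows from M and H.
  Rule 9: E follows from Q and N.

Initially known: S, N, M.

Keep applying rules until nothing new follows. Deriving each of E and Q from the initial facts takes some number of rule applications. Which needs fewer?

Q

Q: S and M hold, so Q follows (Rule 1). [1 rule application]
E: S and M hold, so Q follows (Rule 1). Q and N hold, so E follows (Rule 9). [2 rule applications]
Q needs fewer.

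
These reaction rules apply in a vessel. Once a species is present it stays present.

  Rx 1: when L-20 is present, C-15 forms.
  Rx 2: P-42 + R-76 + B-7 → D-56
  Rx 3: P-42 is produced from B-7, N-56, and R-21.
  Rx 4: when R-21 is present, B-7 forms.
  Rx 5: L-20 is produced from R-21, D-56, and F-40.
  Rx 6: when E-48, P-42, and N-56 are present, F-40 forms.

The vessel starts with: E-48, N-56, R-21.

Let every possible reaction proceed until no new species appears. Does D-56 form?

No

D-56 would need P-42, R-76, and B-7 (Rx 2), but R-76 never forms.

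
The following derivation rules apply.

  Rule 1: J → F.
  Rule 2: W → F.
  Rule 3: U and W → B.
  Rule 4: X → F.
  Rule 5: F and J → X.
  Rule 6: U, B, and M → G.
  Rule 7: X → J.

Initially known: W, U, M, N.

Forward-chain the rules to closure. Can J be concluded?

No

J would need X (Rule 7), but X is never established.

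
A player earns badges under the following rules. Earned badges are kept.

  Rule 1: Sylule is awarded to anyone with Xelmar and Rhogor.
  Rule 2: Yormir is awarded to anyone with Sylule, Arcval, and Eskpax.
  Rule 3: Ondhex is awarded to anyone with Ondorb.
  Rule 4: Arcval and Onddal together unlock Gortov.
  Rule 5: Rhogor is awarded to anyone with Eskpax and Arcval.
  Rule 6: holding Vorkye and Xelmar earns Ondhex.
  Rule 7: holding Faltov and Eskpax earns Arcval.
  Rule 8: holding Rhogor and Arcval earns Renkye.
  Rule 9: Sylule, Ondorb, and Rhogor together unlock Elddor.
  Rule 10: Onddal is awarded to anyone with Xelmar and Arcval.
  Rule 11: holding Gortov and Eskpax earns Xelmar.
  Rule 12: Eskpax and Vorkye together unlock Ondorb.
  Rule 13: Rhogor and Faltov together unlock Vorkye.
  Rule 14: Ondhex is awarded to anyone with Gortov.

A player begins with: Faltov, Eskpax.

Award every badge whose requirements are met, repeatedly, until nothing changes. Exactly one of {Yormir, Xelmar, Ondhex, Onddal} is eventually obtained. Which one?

With Faltov and Eskpax, Arcval is earned (Rule 7).
With Eskpax and Arcval, Rhogor is earned (Rule 5).
With Rhogor and Faltov, Vorkye is earned (Rule 13).
With Eskpax and Vorkye, Ondorb is earned (Rule 12).
With Ondorb, Ondhex is earned (Rule 3).
Yormir would need Sylule, Arcval, and Eskpax (Rule 2), but Sylule is never earned. Onddal would need Xelmar and Arcval (Rule 10), but Xelmar is never earned. Xelmar would need Gortov and Eskpax (Rule 11), but Gortov is never earned.

Ondhex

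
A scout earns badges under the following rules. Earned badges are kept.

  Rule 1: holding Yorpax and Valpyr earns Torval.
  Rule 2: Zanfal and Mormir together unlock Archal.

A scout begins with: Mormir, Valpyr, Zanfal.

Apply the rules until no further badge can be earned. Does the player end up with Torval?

Torval would need Yorpax and Valpyr (Rule 1), but Yorpax is never earned.

No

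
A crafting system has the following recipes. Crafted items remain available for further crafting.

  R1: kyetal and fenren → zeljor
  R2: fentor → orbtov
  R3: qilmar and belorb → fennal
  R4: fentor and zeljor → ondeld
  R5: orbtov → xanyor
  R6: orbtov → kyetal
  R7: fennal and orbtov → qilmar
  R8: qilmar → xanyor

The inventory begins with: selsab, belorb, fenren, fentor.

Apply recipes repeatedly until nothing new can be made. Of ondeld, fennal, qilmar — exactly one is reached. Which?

Using R2, fentor makes orbtov.
Using R6, orbtov makes kyetal.
Using R1, kyetal and fenren make zeljor.
Using R4, fentor and zeljor make ondeld.
qilmar would need fennal and orbtov (R7), but fennal is never obtained. fennal would need qilmar and belorb (R3), but qilmar is never obtained.

ondeld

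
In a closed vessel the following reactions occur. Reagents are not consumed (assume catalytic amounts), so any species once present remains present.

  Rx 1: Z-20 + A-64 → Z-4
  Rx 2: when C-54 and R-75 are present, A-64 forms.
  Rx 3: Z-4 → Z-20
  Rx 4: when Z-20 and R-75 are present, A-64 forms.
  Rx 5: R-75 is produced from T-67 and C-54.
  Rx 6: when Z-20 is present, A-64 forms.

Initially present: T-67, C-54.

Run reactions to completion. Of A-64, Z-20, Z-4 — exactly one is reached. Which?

T-67 and C-54 present → R-75 forms (Rx 5).
C-54 and R-75 present → A-64 forms (Rx 2).
Z-20 would need Z-4 (Rx 3), but Z-4 never forms. Z-4 would need Z-20 and A-64 (Rx 1), but Z-20 never forms.

A-64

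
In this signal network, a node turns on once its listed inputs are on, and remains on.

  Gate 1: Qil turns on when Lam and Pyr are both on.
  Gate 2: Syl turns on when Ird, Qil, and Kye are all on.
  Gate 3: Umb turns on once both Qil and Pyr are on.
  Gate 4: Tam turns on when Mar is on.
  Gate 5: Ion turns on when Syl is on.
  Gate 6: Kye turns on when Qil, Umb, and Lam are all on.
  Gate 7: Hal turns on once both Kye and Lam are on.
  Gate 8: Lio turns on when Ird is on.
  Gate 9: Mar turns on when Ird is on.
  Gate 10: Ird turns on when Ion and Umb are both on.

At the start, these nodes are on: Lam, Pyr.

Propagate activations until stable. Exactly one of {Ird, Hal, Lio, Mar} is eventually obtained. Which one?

Hal

Gate 1: Lam and Pyr on → Qil on.
Qil and Pyr are on, so Umb turns on (Gate 3).
Gate 6: Qil, Umb, and Lam on → Kye on.
Kye and Lam are on, so Hal turns on (Gate 7).
Ird would need Ion and Umb (Gate 10), but Ion never turns on. Mar would need Ird (Gate 9), but Ird never turns on. Lio would need Ird (Gate 8), but Ird never turns on.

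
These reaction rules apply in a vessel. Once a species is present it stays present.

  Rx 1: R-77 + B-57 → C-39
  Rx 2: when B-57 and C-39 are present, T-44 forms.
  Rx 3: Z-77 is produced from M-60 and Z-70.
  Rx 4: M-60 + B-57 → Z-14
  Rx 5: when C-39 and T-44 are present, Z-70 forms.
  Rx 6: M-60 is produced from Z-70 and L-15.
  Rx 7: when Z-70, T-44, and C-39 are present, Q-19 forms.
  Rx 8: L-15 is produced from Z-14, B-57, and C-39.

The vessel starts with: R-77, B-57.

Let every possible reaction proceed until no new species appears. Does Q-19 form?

R-77 and B-57 present → C-39 forms (Rx 1).
B-57 and C-39 present → T-44 forms (Rx 2).
C-39 and T-44 present → Z-70 forms (Rx 5).
Z-70, T-44, and C-39 present → Q-19 forms (Rx 7).

Yes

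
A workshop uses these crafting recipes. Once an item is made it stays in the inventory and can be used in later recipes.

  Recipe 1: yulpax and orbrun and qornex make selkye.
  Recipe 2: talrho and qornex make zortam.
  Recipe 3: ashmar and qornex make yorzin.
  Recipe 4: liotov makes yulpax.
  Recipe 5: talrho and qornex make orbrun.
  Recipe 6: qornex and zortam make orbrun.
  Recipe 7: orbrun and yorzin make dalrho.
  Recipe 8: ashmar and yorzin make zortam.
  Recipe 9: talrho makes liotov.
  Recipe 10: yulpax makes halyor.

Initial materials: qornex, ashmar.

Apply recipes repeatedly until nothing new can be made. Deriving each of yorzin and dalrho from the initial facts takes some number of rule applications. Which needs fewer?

yorzin

yorzin: Using Recipe 3, ashmar and qornex make yorzin. [1 rule application]
dalrho: Using Recipe 3, ashmar and qornex make yorzin. ashmar and yorzin → zortam (Recipe 8). qornex and zortam → orbrun (Recipe 6). orbrun and yorzin → dalrho (Recipe 7). [4 rule applications]
yorzin needs fewer.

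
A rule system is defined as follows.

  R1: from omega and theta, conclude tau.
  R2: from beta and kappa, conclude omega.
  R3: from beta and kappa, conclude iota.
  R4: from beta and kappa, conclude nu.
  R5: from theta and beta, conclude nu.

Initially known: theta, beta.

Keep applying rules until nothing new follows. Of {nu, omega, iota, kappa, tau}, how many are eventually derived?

theta and beta hold, so nu follows (R5).
nu: reached.
omega would need beta and kappa (R2), but kappa is never established.
iota would need beta and kappa (R3), but kappa is never established.
No rule produces kappa, and it is not given.
tau would need omega and theta (R1), but omega is never established.
Reached: nu — 1 of the 5.

1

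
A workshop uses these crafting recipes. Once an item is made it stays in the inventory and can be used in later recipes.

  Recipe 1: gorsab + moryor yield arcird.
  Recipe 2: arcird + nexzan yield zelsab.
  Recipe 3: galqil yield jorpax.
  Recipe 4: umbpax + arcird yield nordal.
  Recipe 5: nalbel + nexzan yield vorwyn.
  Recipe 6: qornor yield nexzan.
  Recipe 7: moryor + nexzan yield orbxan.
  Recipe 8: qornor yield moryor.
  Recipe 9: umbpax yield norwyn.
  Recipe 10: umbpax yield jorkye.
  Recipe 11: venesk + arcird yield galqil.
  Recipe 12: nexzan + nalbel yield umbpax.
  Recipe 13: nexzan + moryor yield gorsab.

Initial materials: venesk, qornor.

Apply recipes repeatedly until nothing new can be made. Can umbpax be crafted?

No

umbpax would need nexzan and nalbel (Recipe 12), but nalbel is never obtained.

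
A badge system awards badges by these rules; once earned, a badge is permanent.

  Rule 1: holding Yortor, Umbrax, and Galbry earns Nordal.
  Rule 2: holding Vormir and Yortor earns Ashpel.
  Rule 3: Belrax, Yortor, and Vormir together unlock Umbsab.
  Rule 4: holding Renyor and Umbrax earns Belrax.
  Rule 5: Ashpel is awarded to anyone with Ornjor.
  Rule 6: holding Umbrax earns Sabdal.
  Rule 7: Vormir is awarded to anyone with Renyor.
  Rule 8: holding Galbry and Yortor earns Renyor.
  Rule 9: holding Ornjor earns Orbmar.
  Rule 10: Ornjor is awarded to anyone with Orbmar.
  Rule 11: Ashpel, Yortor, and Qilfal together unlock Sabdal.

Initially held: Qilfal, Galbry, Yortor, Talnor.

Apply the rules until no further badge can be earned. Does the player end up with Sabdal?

Yes

With Galbry and Yortor, Renyor is earned (Rule 8).
With Renyor, Vormir is earned (Rule 7).
With Vormir and Yortor, Ashpel is earned (Rule 2).
With Ashpel, Yortor, and Qilfal, Sabdal is earned (Rule 11).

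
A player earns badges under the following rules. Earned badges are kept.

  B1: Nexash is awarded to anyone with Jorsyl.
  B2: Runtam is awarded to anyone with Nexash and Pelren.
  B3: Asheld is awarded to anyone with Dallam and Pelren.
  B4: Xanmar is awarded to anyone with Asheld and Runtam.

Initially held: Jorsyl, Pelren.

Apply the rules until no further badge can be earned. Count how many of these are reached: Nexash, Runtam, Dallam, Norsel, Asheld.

2

With Jorsyl, Nexash is earned (B1).
With Nexash and Pelren, Runtam is earned (B2).
Nexash: reached.
Runtam: reached.
No rule produces Dallam, and it is not given.
No rule produces Norsel, and it is not given.
Asheld would need Dallam and Pelren (B3), but Dallam is never earned.
Reached: Nexash and Runtam — 2 of the 5.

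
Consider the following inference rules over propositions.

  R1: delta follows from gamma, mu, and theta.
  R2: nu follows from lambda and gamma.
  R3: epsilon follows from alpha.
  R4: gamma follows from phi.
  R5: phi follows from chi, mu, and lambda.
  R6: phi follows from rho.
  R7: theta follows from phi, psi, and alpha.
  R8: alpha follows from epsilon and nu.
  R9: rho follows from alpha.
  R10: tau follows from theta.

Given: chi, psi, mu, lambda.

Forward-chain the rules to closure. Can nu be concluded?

From chi, mu, and lambda, R5 gives phi.
phi holds, so gamma follows (R4).
From lambda and gamma, R2 gives nu.

Yes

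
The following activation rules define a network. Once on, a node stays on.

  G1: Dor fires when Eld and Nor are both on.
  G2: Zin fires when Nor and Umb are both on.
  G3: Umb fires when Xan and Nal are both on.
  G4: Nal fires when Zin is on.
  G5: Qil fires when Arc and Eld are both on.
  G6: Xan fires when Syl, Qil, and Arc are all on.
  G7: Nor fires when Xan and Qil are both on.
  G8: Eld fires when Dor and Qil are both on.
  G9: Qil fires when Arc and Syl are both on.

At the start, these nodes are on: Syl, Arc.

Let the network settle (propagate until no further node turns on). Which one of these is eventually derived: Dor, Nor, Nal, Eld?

G9: Arc and Syl on → Qil on.
Syl, Qil, and Arc are on, so Xan fires (G6).
Xan and Qil are on, so Nor fires (G7).
Eld would need Dor and Qil (G8), but Dor never turns on. Nal would need Zin (G4), but Zin never turns on. Dor would need Eld and Nor (G1), but Eld never turns on.

Nor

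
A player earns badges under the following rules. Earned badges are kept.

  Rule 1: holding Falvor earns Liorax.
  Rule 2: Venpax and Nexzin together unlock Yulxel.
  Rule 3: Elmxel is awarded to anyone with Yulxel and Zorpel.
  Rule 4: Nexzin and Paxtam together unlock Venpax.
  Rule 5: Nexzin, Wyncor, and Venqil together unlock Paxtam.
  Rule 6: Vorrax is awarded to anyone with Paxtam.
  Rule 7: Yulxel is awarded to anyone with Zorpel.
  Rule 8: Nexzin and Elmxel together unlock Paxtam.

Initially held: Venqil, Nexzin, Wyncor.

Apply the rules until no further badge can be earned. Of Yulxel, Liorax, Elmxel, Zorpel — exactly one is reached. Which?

Yulxel

With Nexzin, Wyncor, and Venqil, Paxtam is earned (Rule 5).
With Nexzin and Paxtam, Venpax is earned (Rule 4).
With Venpax and Nexzin, Yulxel is earned (Rule 2).
No rule produces Zorpel, and it is not given. Elmxel would need Yulxel and Zorpel (Rule 3), but Zorpel is never earned. Liorax would need Falvor (Rule 1), but Falvor is never earned.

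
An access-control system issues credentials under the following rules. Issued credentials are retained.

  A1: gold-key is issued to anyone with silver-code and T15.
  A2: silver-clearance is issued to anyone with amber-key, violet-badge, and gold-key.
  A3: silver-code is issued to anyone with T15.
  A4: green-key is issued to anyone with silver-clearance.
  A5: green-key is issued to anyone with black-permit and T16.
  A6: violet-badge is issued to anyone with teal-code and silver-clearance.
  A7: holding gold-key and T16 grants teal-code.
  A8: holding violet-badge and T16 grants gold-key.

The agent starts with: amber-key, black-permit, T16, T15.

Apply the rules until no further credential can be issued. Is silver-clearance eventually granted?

silver-clearance would need amber-key, violet-badge, and gold-key (A2), but violet-badge is never granted.

No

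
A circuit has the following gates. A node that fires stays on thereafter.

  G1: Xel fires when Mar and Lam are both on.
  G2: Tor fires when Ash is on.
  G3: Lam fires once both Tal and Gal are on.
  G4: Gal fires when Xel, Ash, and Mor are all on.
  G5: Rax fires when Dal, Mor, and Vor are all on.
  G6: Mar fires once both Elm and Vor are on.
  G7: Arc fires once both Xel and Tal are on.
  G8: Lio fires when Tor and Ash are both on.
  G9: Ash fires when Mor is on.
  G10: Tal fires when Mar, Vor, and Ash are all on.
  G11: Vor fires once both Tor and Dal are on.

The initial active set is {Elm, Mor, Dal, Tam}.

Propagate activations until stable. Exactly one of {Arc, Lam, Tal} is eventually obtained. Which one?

G9: Mor on → Ash on.
Ash is on, so Tor fires (G2).
Tor and Dal are on, so Vor fires (G11).
G6: Elm and Vor on → Mar on.
G10: Mar, Vor, and Ash on → Tal on.
Arc would need Xel and Tal (G7), but Xel never turns on. Lam would need Tal and Gal (G3), but Gal never turns on.

Tal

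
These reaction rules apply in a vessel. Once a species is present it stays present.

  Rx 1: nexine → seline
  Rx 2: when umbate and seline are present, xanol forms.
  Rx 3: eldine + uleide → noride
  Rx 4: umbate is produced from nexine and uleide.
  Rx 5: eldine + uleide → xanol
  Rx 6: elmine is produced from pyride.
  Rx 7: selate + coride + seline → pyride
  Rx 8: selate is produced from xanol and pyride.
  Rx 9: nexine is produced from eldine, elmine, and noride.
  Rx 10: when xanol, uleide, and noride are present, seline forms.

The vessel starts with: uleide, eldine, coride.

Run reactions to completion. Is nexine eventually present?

nexine would need eldine, elmine, and noride (Rx 9), but elmine never forms.

No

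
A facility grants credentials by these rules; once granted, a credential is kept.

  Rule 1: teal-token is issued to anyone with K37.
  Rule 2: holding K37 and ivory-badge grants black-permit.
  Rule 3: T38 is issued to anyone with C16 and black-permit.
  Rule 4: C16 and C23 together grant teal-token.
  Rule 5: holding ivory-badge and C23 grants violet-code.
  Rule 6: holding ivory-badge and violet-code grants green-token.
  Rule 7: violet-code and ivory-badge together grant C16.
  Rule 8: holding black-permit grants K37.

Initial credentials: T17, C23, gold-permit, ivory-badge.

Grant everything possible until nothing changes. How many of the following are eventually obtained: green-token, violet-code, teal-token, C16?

Holding ivory-badge and C23 grants violet-code (Rule 5).
Holding ivory-badge and violet-code grants green-token (Rule 6).
Holding violet-code and ivory-badge grants C16 (Rule 7).
Holding C16 and C23 grants teal-token (Rule 4).
green-token: reached.
violet-code: reached.
teal-token: reached.
C16: reached.
All 4 are reached.

4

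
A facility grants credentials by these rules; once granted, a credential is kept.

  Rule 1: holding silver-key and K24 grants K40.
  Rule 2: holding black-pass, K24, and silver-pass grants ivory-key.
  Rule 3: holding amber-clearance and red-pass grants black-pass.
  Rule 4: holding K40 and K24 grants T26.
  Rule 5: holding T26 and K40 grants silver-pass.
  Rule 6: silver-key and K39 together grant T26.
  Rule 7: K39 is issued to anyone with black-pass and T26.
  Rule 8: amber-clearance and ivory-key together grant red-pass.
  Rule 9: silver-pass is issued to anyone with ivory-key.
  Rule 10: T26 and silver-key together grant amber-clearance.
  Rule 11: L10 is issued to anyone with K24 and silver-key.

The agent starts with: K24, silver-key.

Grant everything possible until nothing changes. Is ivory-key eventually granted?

ivory-key would need black-pass, K24, and silver-pass (Rule 2), but black-pass is never granted.

No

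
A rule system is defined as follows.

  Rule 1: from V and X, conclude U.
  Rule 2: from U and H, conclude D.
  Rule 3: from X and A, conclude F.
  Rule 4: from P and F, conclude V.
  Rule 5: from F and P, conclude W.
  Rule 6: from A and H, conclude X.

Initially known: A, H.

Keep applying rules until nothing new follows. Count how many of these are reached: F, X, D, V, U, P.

2

A and H hold, so X follows (Rule 6).
X and A hold, so F follows (Rule 3).
F: reached.
X: reached.
D would need U and H (Rule 2), but U is never established.
V would need P and F (Rule 4), but P is never established.
U would need V and X (Rule 1), but V is never established.
No rule produces P, and it is not given.
Reached: F and X — 2 of the 6.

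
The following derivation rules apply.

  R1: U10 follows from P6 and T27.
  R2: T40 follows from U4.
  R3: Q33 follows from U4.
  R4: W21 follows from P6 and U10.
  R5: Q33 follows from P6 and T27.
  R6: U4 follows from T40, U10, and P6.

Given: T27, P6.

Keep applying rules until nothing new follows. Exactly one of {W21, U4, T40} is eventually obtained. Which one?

W21

From P6 and T27, R1 gives U10.
From P6 and U10, R4 gives W21.
U4 would need T40, U10, and P6 (R6), but T40 is never established. T40 would need U4 (R2), but U4 is never established.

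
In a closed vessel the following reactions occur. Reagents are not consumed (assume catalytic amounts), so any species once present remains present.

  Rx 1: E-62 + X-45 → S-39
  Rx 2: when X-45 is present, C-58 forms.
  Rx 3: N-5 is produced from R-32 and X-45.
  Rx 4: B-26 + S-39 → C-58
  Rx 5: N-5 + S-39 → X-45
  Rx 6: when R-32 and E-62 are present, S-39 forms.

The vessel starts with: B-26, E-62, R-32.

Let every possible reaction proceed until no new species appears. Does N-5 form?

No

N-5 would need R-32 and X-45 (Rx 3), but X-45 never forms.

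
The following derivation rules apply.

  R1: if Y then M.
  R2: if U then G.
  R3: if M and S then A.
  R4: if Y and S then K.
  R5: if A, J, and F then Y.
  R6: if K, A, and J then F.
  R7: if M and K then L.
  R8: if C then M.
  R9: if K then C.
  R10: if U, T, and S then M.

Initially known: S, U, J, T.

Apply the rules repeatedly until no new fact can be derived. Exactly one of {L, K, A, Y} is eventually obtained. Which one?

A

From U, T, and S, R10 gives M.
From M and S, R3 gives A.
Y would need A, J, and F (R5), but F is never established. K would need Y and S (R4), but Y is never established. L would need M and K (R7), but K is never established.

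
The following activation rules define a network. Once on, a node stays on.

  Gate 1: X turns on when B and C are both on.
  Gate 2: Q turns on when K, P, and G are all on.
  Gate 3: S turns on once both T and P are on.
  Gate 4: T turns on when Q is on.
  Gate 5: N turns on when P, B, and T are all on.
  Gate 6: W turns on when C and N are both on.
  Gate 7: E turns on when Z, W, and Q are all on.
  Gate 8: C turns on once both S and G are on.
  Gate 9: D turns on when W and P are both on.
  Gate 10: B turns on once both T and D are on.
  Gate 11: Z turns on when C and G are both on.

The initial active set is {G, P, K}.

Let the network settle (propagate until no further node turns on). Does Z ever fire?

K, P, and G are on, so Q turns on (Gate 2).
Gate 4: Q on → T on.
T and P are on, so S turns on (Gate 3).
Gate 8: S and G on → C on.
Gate 11: C and G on → Z on.

Yes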